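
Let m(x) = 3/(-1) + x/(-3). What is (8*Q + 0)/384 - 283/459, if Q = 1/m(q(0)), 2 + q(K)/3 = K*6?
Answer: -4681/7344 ≈ -0.63739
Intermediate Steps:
q(K) = -6 + 18*K (q(K) = -6 + 3*(K*6) = -6 + 3*(6*K) = -6 + 18*K)
m(x) = -3 - x/3 (m(x) = 3*(-1) + x*(-⅓) = -3 - x/3)
Q = -1 (Q = 1/(-3 - (-6 + 18*0)/3) = 1/(-3 - (-6 + 0)/3) = 1/(-3 - ⅓*(-6)) = 1/(-3 + 2) = 1/(-1) = -1)
(8*Q + 0)/384 - 283/459 = (8*(-1) + 0)/384 - 283/459 = (-8 + 0)*(1/384) - 283*1/459 = -8*1/384 - 283/459 = -1/48 - 283/459 = -4681/7344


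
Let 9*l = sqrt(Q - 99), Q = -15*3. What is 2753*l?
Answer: 11012*I/3 ≈ 3670.7*I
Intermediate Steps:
Q = -45
l = 4*I/3 (l = sqrt(-45 - 99)/9 = sqrt(-144)/9 = (12*I)/9 = 4*I/3 ≈ 1.3333*I)
2753*l = 2753*(4*I/3) = 11012*I/3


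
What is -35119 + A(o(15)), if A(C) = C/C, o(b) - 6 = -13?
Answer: -35118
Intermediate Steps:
o(b) = -7 (o(b) = 6 - 13 = -7)
A(C) = 1
-35119 + A(o(15)) = -35119 + 1 = -35118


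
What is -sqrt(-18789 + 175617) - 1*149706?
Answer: -149706 - 2*sqrt(39207) ≈ -1.5010e+5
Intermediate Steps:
-sqrt(-18789 + 175617) - 1*149706 = -sqrt(156828) - 149706 = -2*sqrt(39207) - 149706 = -149706 - 2*sqrt(39207)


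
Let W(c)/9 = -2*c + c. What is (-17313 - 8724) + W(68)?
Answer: -26649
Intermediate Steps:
W(c) = -9*c (W(c) = 9*(-2*c + c) = 9*(-c) = -9*c)
(-17313 - 8724) + W(68) = (-17313 - 8724) - 9*68 = -26037 - 612 = -26649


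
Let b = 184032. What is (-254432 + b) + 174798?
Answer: 104398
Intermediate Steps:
(-254432 + b) + 174798 = (-254432 + 184032) + 174798 = -70400 + 174798 = 104398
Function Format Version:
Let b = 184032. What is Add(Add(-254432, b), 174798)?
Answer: 104398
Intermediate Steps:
Add(Add(-254432, b), 174798) = Add(Add(-254432, 184032), 174798) = Add(-70400, 174798) = 104398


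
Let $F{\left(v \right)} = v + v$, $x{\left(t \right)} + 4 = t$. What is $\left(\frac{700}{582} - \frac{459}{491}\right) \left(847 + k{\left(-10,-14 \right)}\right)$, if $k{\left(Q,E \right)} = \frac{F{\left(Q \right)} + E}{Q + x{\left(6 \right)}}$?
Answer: $\frac{43448935}{190508} \approx 228.07$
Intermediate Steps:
$x{\left(t \right)} = -4 + t$
$F{\left(v \right)} = 2 v$
$k{\left(Q,E \right)} = \frac{E + 2 Q}{2 + Q}$ ($k{\left(Q,E \right)} = \frac{2 Q + E}{Q + \left(-4 + 6\right)} = \frac{E + 2 Q}{Q + 2} = \frac{E + 2 Q}{2 + Q}$)
$\left(\frac{700}{582} - \frac{459}{491}\right) \left(847 + k{\left(-10,-14 \right)}\right) = \left(\frac{700}{582} - \frac{459}{491}\right) \left(847 + \frac{-14 + 2 \left(-10\right)}{2 - 10}\right) = \left(700 \cdot \frac{1}{582} - \frac{459}{491}\right) \left(847 + \frac{-14 - 20}{-8}\right) = \left(\frac{350}{291} - \frac{459}{491}\right) \left(847 - - \frac{17}{4}\right) = \frac{38281 \left(847 + \frac{17}{4}\right)}{142881} = \frac{38281}{142881} \cdot \frac{3405}{4} = \frac{43448935}{190508}$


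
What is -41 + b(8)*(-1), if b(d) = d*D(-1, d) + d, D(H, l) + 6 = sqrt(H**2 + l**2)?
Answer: -1 - 8*sqrt(65) ≈ -65.498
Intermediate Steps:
D(H, l) = -6 + sqrt(H**2 + l**2)
b(d) = d + d*(-6 + sqrt(1 + d**2)) (b(d) = d*(-6 + sqrt((-1)**2 + d**2)) + d = d*(-6 + sqrt(1 + d**2)) + d = d + d*(-6 + sqrt(1 + d**2)))
-41 + b(8)*(-1) = -41 + (8*(-5 + sqrt(1 + 8**2)))*(-1) = -41 + (8*(-5 + sqrt(1 + 64)))*(-1) = -41 + (8*(-5 + sqrt(65)))*(-1) = -41 + (-40 + 8*sqrt(65))*(-1) = -41 + (40 - 8*sqrt(65)) = -1 - 8*sqrt(65)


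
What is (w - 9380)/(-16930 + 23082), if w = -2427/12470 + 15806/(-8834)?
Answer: -73822796667/48407442640 ≈ -1.5250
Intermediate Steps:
w = -15610067/7868570 (w = -2427*1/12470 + 15806*(-1/8834) = -2427/12470 - 1129/631 = -15610067/7868570 ≈ -1.9839)
(w - 9380)/(-16930 + 23082) = (-15610067/7868570 - 9380)/(-16930 + 23082) = -73822796667/7868570/6152 = -73822796667/7868570*1/6152 = -73822796667/48407442640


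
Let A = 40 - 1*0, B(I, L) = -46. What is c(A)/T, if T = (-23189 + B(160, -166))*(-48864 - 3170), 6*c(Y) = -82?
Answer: -41/3627029970 ≈ -1.1304e-8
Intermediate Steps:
A = 40 (A = 40 + 0 = 40)
c(Y) = -41/3 (c(Y) = (⅙)*(-82) = -41/3)
T = 1209009990 (T = (-23189 - 46)*(-48864 - 3170) = -23235*(-52034) = 1209009990)
c(A)/T = -41/3/1209009990 = -41/3*1/1209009990 = -41/3627029970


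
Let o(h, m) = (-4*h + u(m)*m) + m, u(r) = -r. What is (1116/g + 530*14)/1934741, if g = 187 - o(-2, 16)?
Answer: 3110096/810656479 ≈ 0.0038365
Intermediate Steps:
o(h, m) = m - m**2 - 4*h (o(h, m) = (-4*h + (-m)*m) + m = (-4*h - m**2) + m = (-m**2 - 4*h) + m = m - m**2 - 4*h)
g = 419 (g = 187 - (16 - 1*16**2 - 4*(-2)) = 187 - (16 - 1*256 + 8) = 187 - (16 - 256 + 8) = 187 - 1*(-232) = 187 + 232 = 419)
(1116/g + 530*14)/1934741 = (1116/419 + 530*14)/1934741 = (1116*(1/419) + 7420)*(1/1934741) = (1116/419 + 7420)*(1/1934741) = (3110096/419)*(1/1934741) = 3110096/810656479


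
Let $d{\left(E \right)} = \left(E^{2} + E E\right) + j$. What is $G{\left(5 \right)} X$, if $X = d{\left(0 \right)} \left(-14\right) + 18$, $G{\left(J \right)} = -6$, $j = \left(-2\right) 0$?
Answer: $-108$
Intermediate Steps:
$j = 0$
$d{\left(E \right)} = 2 E^{2}$ ($d{\left(E \right)} = \left(E^{2} + E E\right) + 0 = \left(E^{2} + E^{2}\right) + 0 = 2 E^{2} + 0 = 2 E^{2}$)
$X = 18$ ($X = 2 \cdot 0^{2} \left(-14\right) + 18 = 2 \cdot 0 \left(-14\right) + 18 = 0 \left(-14\right) + 18 = 0 + 18 = 18$)
$G{\left(5 \right)} X = \left(-6\right) 18 = -108$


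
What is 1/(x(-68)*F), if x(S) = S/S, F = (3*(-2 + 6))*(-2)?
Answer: -1/24 ≈ -0.041667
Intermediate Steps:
F = -24 (F = (3*4)*(-2) = 12*(-2) = -24)
x(S) = 1
1/(x(-68)*F) = 1/(1*(-24)) = 1/(-24) = -1/24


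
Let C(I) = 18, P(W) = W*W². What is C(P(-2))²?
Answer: 324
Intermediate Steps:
P(W) = W³
C(P(-2))² = 18² = 324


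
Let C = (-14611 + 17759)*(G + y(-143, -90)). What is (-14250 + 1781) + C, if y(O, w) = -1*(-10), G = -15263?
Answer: -48028913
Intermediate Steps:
y(O, w) = 10
C = -48016444 (C = (-14611 + 17759)*(-15263 + 10) = 3148*(-15253) = -48016444)
(-14250 + 1781) + C = (-14250 + 1781) - 48016444 = -12469 - 48016444 = -48028913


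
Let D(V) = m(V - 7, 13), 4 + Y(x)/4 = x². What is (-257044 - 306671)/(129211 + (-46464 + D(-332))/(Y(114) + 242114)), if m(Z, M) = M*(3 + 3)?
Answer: -82889217315/18999291458 ≈ -4.3628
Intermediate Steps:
Y(x) = -16 + 4*x²
m(Z, M) = 6*M (m(Z, M) = M*6 = 6*M)
D(V) = 78 (D(V) = 6*13 = 78)
(-257044 - 306671)/(129211 + (-46464 + D(-332))/(Y(114) + 242114)) = (-257044 - 306671)/(129211 + (-46464 + 78)/((-16 + 4*114²) + 242114)) = -563715/(129211 - 46386/((-16 + 4*12996) + 242114)) = -563715/(129211 - 46386/((-16 + 51984) + 242114)) = -563715/(129211 - 46386/(51968 + 242114)) = -563715/(129211 - 46386/294082) = -563715/(129211 - 46386*1/294082) = -563715/(129211 - 23193/147041) = -563715/18999291458/147041 = -563715*147041/18999291458 = -82889217315/18999291458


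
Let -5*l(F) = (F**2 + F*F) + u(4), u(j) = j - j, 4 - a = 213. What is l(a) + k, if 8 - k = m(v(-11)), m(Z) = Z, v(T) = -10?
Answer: -87272/5 ≈ -17454.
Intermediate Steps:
a = -209 (a = 4 - 1*213 = 4 - 213 = -209)
u(j) = 0
l(F) = -2*F**2/5 (l(F) = -((F**2 + F*F) + 0)/5 = -((F**2 + F**2) + 0)/5 = -(2*F**2 + 0)/5 = -2*F**2/5)
k = 18 (k = 8 - 1*(-10) = 8 + 10 = 18)
l(a) + k = -2/5*(-209)**2 + 18 = -2/5*43681 + 18 = -87362/5 + 18 = -87272/5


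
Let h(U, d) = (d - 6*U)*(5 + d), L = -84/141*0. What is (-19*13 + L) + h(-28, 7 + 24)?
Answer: 6917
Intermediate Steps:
L = 0 (L = -84*1/141*0 = -28/47*0 = 0)
h(U, d) = (5 + d)*(d - 6*U)
(-19*13 + L) + h(-28, 7 + 24) = (-19*13 + 0) + ((7 + 24)² - 30*(-28) + 5*(7 + 24) - 6*(-28)*(7 + 24)) = (-247 + 0) + (31² + 840 + 5*31 - 6*(-28)*31) = -247 + (961 + 840 + 155 + 5208) = -247 + 7164 = 6917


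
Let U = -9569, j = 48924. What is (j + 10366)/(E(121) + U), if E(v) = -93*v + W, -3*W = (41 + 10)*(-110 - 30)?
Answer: -29645/9221 ≈ -3.2149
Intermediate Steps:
W = 2380 (W = -(41 + 10)*(-110 - 30)/3 = -17*(-140) = -⅓*(-7140) = 2380)
E(v) = 2380 - 93*v (E(v) = -93*v + 2380 = 2380 - 93*v)
(j + 10366)/(E(121) + U) = (48924 + 10366)/((2380 - 93*121) - 9569) = 59290/((2380 - 11253) - 9569) = 59290/(-8873 - 9569) = 59290/(-18442) = 59290*(-1/18442) = -29645/9221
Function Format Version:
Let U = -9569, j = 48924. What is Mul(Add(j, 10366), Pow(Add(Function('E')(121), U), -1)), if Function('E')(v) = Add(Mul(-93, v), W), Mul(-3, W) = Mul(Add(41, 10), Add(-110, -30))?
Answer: Rational(-29645, 9221) ≈ -3.2149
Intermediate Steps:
W = 2380 (W = Mul(Rational(-1, 3), Mul(Add(41, 10), Add(-110, -30))) = Mul(Rational(-1, 3), Mul(51, -140)) = Mul(Rational(-1, 3), -7140) = 2380)
Function('E')(v) = Add(2380, Mul(-93, v)) (Function('E')(v) = Add(Mul(-93, v), 2380) = Add(2380, Mul(-93, v)))
Mul(Add(j, 10366), Pow(Add(Function('E')(121), U), -1)) = Mul(Add(48924, 10366), Pow(Add(Add(2380, Mul(-93, 121)), -9569), -1)) = Mul(59290, Pow(Add(Add(2380, -11253), -9569), -1)) = Mul(59290, Pow(Add(-8873, -9569), -1)) = Mul(59290, Pow(-18442, -1)) = Mul(59290, Rational(-1, 18442)) = Rational(-29645, 9221)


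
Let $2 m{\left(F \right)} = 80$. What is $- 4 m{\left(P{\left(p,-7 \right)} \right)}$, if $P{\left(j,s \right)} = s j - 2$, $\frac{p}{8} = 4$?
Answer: $-160$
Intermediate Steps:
$p = 32$ ($p = 8 \cdot 4 = 32$)
$P{\left(j,s \right)} = -2 + j s$ ($P{\left(j,s \right)} = j s - 2 = -2 + j s$)
$m{\left(F \right)} = 40$ ($m{\left(F \right)} = \frac{1}{2} \cdot 80 = 40$)
$- 4 m{\left(P{\left(p,-7 \right)} \right)} = \left(-4\right) 40 = -160$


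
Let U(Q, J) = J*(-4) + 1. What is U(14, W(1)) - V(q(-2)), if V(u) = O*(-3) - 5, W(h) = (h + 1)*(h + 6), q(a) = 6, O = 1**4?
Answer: -47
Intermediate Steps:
O = 1
W(h) = (1 + h)*(6 + h)
V(u) = -8 (V(u) = 1*(-3) - 5 = -3 - 5 = -8)
U(Q, J) = 1 - 4*J (U(Q, J) = -4*J + 1 = 1 - 4*J)
U(14, W(1)) - V(q(-2)) = (1 - 4*(6 + 1**2 + 7*1)) - 1*(-8) = (1 - 4*(6 + 1 + 7)) + 8 = (1 - 4*14) + 8 = (1 - 56) + 8 = -55 + 8 = -47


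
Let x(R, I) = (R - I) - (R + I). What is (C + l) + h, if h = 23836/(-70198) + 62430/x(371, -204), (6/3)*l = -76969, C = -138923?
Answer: -423059762619/2386732 ≈ -1.7725e+5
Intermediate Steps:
x(R, I) = -2*I (x(R, I) = (R - I) - (I + R) = (R - I) + (-I - R) = -2*I)
l = -76969/2 (l = (1/2)*(-76969) = -76969/2 ≈ -38485.)
h = 364394671/2386732 (h = 23836/(-70198) + 62430/((-2*(-204))) = 23836*(-1/70198) + 62430/408 = -11918/35099 + 62430*(1/408) = -11918/35099 + 10405/68 = 364394671/2386732 ≈ 152.68)
(C + l) + h = (-138923 - 76969/2) + 364394671/2386732 = -354815/2 + 364394671/2386732 = -423059762619/2386732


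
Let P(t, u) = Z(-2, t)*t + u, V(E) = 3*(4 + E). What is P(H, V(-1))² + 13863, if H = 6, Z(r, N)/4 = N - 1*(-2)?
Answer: 54264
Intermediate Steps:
Z(r, N) = 8 + 4*N (Z(r, N) = 4*(N - 1*(-2)) = 4*(N + 2) = 4*(2 + N) = 8 + 4*N)
V(E) = 12 + 3*E
P(t, u) = u + t*(8 + 4*t) (P(t, u) = (8 + 4*t)*t + u = t*(8 + 4*t) + u = u + t*(8 + 4*t))
P(H, V(-1))² + 13863 = ((12 + 3*(-1)) + 4*6*(2 + 6))² + 13863 = ((12 - 3) + 4*6*8)² + 13863 = (9 + 192)² + 13863 = 201² + 13863 = 40401 + 13863 = 54264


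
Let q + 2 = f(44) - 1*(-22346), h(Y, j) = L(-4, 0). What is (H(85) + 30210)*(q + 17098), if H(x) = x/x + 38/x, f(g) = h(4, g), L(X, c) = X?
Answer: 101275719174/85 ≈ 1.1915e+9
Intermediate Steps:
h(Y, j) = -4
f(g) = -4
q = 22340 (q = -2 + (-4 - 1*(-22346)) = -2 + (-4 + 22346) = -2 + 22342 = 22340)
H(x) = 1 + 38/x
(H(85) + 30210)*(q + 17098) = ((38 + 85)/85 + 30210)*(22340 + 17098) = ((1/85)*123 + 30210)*39438 = (123/85 + 30210)*39438 = (2567973/85)*39438 = 101275719174/85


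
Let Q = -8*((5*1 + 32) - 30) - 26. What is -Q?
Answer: 82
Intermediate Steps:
Q = -82 (Q = -8*((5 + 32) - 30) - 26 = -8*(37 - 30) - 26 = -8*7 - 26 = -56 - 26 = -82)
-Q = -1*(-82) = 82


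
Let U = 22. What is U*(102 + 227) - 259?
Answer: 6979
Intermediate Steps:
U*(102 + 227) - 259 = 22*(102 + 227) - 259 = 22*329 - 259 = 7238 - 259 = 6979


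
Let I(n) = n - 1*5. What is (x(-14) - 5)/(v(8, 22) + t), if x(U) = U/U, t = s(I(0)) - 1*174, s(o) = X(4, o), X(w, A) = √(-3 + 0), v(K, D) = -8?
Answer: 728/33127 + 4*I*√3/33127 ≈ 0.021976 + 0.00020914*I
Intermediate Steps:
I(n) = -5 + n (I(n) = n - 5 = -5 + n)
X(w, A) = I*√3 (X(w, A) = √(-3) = I*√3)
s(o) = I*√3
t = -174 + I*√3 (t = I*√3 - 1*174 = I*√3 - 174 = -174 + I*√3 ≈ -174.0 + 1.732*I)
x(U) = 1
(x(-14) - 5)/(v(8, 22) + t) = (1 - 5)/(-8 + (-174 + I*√3)) = -4/(-182 + I*√3)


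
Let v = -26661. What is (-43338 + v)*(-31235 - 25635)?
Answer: 3980843130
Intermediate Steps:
(-43338 + v)*(-31235 - 25635) = (-43338 - 26661)*(-31235 - 25635) = -69999*(-56870) = 3980843130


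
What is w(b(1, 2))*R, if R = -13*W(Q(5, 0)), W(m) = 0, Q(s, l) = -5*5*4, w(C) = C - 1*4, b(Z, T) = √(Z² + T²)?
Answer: 0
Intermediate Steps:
b(Z, T) = √(T² + Z²)
w(C) = -4 + C (w(C) = C - 4 = -4 + C)
Q(s, l) = -100 (Q(s, l) = -25*4 = -100)
R = 0 (R = -13*0 = 0)
w(b(1, 2))*R = (-4 + √(2² + 1²))*0 = (-4 + √(4 + 1))*0 = (-4 + √5)*0 = 0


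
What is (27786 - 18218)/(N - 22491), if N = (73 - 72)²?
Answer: -368/865 ≈ -0.42543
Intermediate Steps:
N = 1 (N = 1² = 1)
(27786 - 18218)/(N - 22491) = (27786 - 18218)/(1 - 22491) = 9568/(-22490) = 9568*(-1/22490) = -368/865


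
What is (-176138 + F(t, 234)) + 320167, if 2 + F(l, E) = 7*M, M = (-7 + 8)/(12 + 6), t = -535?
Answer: 2592493/18 ≈ 1.4403e+5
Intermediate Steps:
M = 1/18 ≈ 0.055556
F(l, E) = -29/18 (F(l, E) = -2 + 7*(1/18) = -2 + 7/18 = -29/18)
(-176138 + F(t, 234)) + 320167 = (-176138 - 29/18) + 320167 = -3170513/18 + 320167 = 2592493/18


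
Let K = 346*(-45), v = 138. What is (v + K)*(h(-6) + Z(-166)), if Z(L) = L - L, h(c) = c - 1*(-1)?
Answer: 77160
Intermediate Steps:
h(c) = 1 + c (h(c) = c + 1 = 1 + c)
K = -15570
Z(L) = 0
(v + K)*(h(-6) + Z(-166)) = (138 - 15570)*((1 - 6) + 0) = -15432*(-5 + 0) = -15432*(-5) = 77160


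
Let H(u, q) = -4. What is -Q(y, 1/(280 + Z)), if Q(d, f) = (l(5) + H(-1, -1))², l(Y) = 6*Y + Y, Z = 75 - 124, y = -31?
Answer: -961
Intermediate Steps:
Z = -49
l(Y) = 7*Y
Q(d, f) = 961 (Q(d, f) = (7*5 - 4)² = (35 - 4)² = 31² = 961)
-Q(y, 1/(280 + Z)) = -1*961 = -961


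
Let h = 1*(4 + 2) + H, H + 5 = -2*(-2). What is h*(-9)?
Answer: -45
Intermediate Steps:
H = -1 (H = -5 - 2*(-2) = -5 + 4 = -1)
h = 5 (h = 1*(4 + 2) - 1 = 1*6 - 1 = 6 - 1 = 5)
h*(-9) = 5*(-9) = -45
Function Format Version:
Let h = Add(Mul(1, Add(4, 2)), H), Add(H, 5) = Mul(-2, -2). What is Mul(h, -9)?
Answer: -45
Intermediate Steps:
H = -1 (H = Add(-5, Mul(-2, -2)) = Add(-5, 4) = -1)
h = 5 (h = Add(Mul(1, Add(4, 2)), -1) = Add(Mul(1, 6), -1) = Add(6, -1) = 5)
Mul(h, -9) = Mul(5, -9) = -45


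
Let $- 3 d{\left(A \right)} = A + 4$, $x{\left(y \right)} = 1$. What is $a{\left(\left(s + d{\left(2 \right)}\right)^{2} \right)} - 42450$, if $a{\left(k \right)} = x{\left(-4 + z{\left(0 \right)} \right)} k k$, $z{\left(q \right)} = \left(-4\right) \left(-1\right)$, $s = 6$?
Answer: $-42194$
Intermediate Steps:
$z{\left(q \right)} = 4$
$d{\left(A \right)} = - \frac{4}{3} - \frac{A}{3}$ ($d{\left(A \right)} = - \frac{A + 4}{3} = - \frac{4 + A}{3} = - \frac{4}{3} - \frac{A}{3}$)
$a{\left(k \right)} = k^{2}$ ($a{\left(k \right)} = 1 k k = k k = k^{2}$)
$a{\left(\left(s + d{\left(2 \right)}\right)^{2} \right)} - 42450 = \left(\left(6 - 2\right)^{2}\right)^{2} - 42450 = \left(4^{2}\right)^{2} - 42450 = 16^{2} - 42450 = 256 - 42450 = -42194$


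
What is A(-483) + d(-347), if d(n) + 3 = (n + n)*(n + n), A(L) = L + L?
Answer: 480667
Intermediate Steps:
A(L) = 2*L
d(n) = -3 + 4*n**2 (d(n) = -3 + (n + n)*(n + n) = -3 + (2*n)*(2*n) = -3 + 4*n**2)
A(-483) + d(-347) = 2*(-483) + (-3 + 4*(-347)**2) = -966 + (-3 + 4*120409) = -966 + (-3 + 481636) = -966 + 481633 = 480667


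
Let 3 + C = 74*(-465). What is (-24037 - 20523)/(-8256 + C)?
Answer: 44560/42669 ≈ 1.0443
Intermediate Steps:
C = -34413 (C = -3 + 74*(-465) = -3 - 34410 = -34413)
(-24037 - 20523)/(-8256 + C) = (-24037 - 20523)/(-8256 - 34413) = -44560/(-42669) = -44560*(-1/42669) = 44560/42669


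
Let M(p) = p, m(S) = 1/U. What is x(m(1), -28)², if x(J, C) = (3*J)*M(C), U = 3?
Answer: 784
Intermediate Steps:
m(S) = ⅓ (m(S) = 1/3 = 1*(⅓) = ⅓)
x(J, C) = 3*C*J (x(J, C) = (3*J)*C = 3*C*J)
x(m(1), -28)² = (3*(-28)*(⅓))² = (-28)² = 784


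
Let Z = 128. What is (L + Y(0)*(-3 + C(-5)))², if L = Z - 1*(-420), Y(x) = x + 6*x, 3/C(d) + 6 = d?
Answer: 300304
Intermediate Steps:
C(d) = 3/(-6 + d)
Y(x) = 7*x
L = 548 (L = 128 - 1*(-420) = 128 + 420 = 548)
(L + Y(0)*(-3 + C(-5)))² = (548 + (7*0)*(-3 + 3/(-6 - 5)))² = (548 + 0*(-3 + 3/(-11)))² = (548 + 0*(-3 + 3*(-1/11)))² = (548 + 0*(-3 - 3/11))² = (548 + 0*(-36/11))² = (548 + 0)² = 548² = 300304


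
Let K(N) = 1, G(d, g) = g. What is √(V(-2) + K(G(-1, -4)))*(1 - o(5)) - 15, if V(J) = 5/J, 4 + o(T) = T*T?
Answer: -15 - 10*I*√6 ≈ -15.0 - 24.495*I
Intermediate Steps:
o(T) = -4 + T² (o(T) = -4 + T*T = -4 + T²)
√(V(-2) + K(G(-1, -4)))*(1 - o(5)) - 15 = √(5/(-2) + 1)*(1 - (-4 + 5²)) - 15 = √(5*(-½) + 1)*(1 - (-4 + 25)) - 15 = √(-5/2 + 1)*(1 - 1*21) - 15 = √(-3/2)*(1 - 21) - 15 = (I*√6/2)*(-20) - 15 = -10*I*√6 - 15 = -15 - 10*I*√6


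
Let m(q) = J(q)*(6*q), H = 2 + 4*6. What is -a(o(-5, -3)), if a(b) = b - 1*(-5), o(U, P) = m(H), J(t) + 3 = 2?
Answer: 151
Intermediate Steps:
J(t) = -1 (J(t) = -3 + 2 = -1)
H = 26 (H = 2 + 24 = 26)
m(q) = -6*q
o(U, P) = -156 (o(U, P) = -6*26 = -156)
a(b) = 5 + b (a(b) = b + 5 = 5 + b)
-a(o(-5, -3)) = -(5 - 156) = -1*(-151) = 151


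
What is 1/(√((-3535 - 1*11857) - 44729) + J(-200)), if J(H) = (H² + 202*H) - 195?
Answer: -595/414146 - I*√60121/414146 ≈ -0.0014367 - 0.00059205*I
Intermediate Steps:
J(H) = -195 + H² + 202*H
1/(√((-3535 - 1*11857) - 44729) + J(-200)) = 1/(√((-3535 - 1*11857) - 44729) + (-195 + (-200)² + 202*(-200))) = 1/(√((-3535 - 11857) - 44729) + (-195 + 40000 - 40400)) = 1/(√(-15392 - 44729) - 595) = 1/(√(-60121) - 595) = 1/(I*√60121 - 595) = 1/(-595 + I*√60121)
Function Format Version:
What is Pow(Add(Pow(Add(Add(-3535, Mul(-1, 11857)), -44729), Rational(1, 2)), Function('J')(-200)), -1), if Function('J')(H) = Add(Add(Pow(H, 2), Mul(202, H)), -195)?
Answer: Add(Rational(-595, 414146), Mul(Rational(-1, 414146), I, Pow(60121, Rational(1, 2)))) ≈ Add(-0.0014367, Mul(-0.00059205, I))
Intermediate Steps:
Function('J')(H) = Add(-195, Pow(H, 2), Mul(202, H))
Pow(Add(Pow(Add(Add(-3535, Mul(-1, 11857)), -44729), Rational(1, 2)), Function('J')(-200)), -1) = Pow(Add(Pow(Add(Add(-3535, Mul(-1, 11857)), -44729), Rational(1, 2)), Add(-195, Pow(-200, 2), Mul(202, -200))), -1) = Pow(Add(Pow(Add(Add(-3535, -11857), -44729), Rational(1, 2)), Add(-195, 40000, -40400)), -1) = Pow(Add(Pow(Add(-15392, -44729), Rational(1, 2)), -595), -1) = Pow(Add(Pow(-60121, Rational(1, 2)), -595), -1) = Pow(Add(Mul(I, Pow(60121, Rational(1, 2))), -595), -1) = Pow(Add(-595, Mul(I, Pow(60121, Rational(1, 2)))), -1)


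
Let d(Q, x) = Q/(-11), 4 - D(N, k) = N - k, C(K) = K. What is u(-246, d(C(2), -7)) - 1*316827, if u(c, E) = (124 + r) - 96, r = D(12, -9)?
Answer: -316816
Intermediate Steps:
D(N, k) = 4 + k - N (D(N, k) = 4 - (N - k) = 4 + (k - N) = 4 + k - N)
r = -17 (r = 4 - 9 - 1*12 = 4 - 9 - 12 = -17)
d(Q, x) = -Q/11 (d(Q, x) = Q*(-1/11) = -Q/11)
u(c, E) = 11 (u(c, E) = (124 - 17) - 96 = 107 - 96 = 11)
u(-246, d(C(2), -7)) - 1*316827 = 11 - 1*316827 = 11 - 316827 = -316816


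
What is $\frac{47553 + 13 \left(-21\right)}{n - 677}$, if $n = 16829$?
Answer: $\frac{1970}{673} \approx 2.9272$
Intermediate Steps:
$\frac{47553 + 13 \left(-21\right)}{n - 677} = \frac{47553 + 13 \left(-21\right)}{16829 - 677} = \frac{47553 - 273}{16152} = 47280 \cdot \frac{1}{16152} = \frac{1970}{673}$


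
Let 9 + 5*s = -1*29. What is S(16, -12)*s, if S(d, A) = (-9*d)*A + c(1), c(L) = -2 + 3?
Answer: -65702/5 ≈ -13140.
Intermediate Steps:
c(L) = 1
s = -38/5 (s = -9/5 + (-1*29)/5 = -9/5 + (⅕)*(-29) = -9/5 - 29/5 = -38/5 ≈ -7.6000)
S(d, A) = 1 - 9*A*d (S(d, A) = (-9*d)*A + 1 = -9*A*d + 1 = 1 - 9*A*d)
S(16, -12)*s = (1 - 9*(-12)*16)*(-38/5) = (1 + 1728)*(-38/5) = 1729*(-38/5) = -65702/5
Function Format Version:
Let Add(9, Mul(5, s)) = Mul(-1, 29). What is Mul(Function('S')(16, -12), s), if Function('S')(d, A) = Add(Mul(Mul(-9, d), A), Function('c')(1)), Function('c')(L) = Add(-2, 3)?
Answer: Rational(-65702, 5) ≈ -13140.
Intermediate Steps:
Function('c')(L) = 1
s = Rational(-38, 5) (s = Add(Rational(-9, 5), Mul(Rational(1, 5), Mul(-1, 29))) = Add(Rational(-9, 5), Mul(Rational(1, 5), -29)) = Add(Rational(-9, 5), Rational(-29, 5)) = Rational(-38, 5) ≈ -7.6000)
Function('S')(d, A) = Add(1, Mul(-9, A, d)) (Function('S')(d, A) = Add(Mul(Mul(-9, d), A), 1) = Add(Mul(-9, A, d), 1) = Add(1, Mul(-9, A, d)))
Mul(Function('S')(16, -12), s) = Mul(Add(1, Mul(-9, -12, 16)), Rational(-38, 5)) = Mul(Add(1, 1728), Rational(-38, 5)) = Mul(1729, Rational(-38, 5)) = Rational(-65702, 5)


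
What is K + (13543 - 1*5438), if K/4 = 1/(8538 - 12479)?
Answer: 31941801/3941 ≈ 8105.0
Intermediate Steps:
K = -4/3941 (K = 4/(8538 - 12479) = 4/(-3941) = 4*(-1/3941) = -4/3941 ≈ -0.0010150)
K + (13543 - 1*5438) = -4/3941 + (13543 - 1*5438) = -4/3941 + (13543 - 5438) = -4/3941 + 8105 = 31941801/3941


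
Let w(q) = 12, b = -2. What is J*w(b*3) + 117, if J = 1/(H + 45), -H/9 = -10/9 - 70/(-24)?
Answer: 13503/115 ≈ 117.42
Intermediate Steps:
H = -65/4 (H = -9*(-10/9 - 70/(-24)) = -9*(-10*⅑ - 70*(-1/24)) = -9*(-10/9 + 35/12) = -9*65/36 = -65/4 ≈ -16.250)
J = 4/115 (J = 1/(-65/4 + 45) = 1/(115/4) = 4/115 ≈ 0.034783)
J*w(b*3) + 117 = (4/115)*12 + 117 = 48/115 + 117 = 13503/115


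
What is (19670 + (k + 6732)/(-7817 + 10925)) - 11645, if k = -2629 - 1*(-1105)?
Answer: 296987/37 ≈ 8026.7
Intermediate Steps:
k = -1524 (k = -2629 + 1105 = -1524)
(19670 + (k + 6732)/(-7817 + 10925)) - 11645 = (19670 + (-1524 + 6732)/(-7817 + 10925)) - 11645 = (19670 + 5208/3108) - 11645 = (19670 + 5208*(1/3108)) - 11645 = (19670 + 62/37) - 11645 = 727852/37 - 11645 = 296987/37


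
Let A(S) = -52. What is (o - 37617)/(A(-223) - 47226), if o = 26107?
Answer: 5755/23639 ≈ 0.24345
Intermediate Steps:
(o - 37617)/(A(-223) - 47226) = (26107 - 37617)/(-52 - 47226) = -11510/(-47278) = -11510*(-1/47278) = 5755/23639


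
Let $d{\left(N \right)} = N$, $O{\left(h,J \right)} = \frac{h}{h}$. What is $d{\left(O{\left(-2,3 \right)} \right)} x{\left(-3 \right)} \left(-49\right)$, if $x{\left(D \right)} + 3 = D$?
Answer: $294$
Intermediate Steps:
$O{\left(h,J \right)} = 1$
$x{\left(D \right)} = -3 + D$
$d{\left(O{\left(-2,3 \right)} \right)} x{\left(-3 \right)} \left(-49\right) = 1 \left(-3 - 3\right) \left(-49\right) = 1 \left(-6\right) \left(-49\right) = \left(-6\right) \left(-49\right) = 294$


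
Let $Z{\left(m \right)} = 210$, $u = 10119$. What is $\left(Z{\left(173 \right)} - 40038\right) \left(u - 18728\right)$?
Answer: $342879252$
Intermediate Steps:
$\left(Z{\left(173 \right)} - 40038\right) \left(u - 18728\right) = \left(210 - 40038\right) \left(10119 - 18728\right) = \left(-39828\right) \left(-8609\right) = 342879252$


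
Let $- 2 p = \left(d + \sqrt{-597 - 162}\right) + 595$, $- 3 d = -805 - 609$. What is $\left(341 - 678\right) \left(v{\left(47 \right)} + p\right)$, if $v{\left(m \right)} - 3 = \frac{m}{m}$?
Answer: $\frac{1069975}{6} + \frac{337 i \sqrt{759}}{2} \approx 1.7833 \cdot 10^{5} + 4642.2 i$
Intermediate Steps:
$d = \frac{1414}{3}$ ($d = - \frac{-805 - 609}{3} = \left(- \frac{1}{3}\right) \left(-1414\right) = \frac{1414}{3} \approx 471.33$)
$p = - \frac{3199}{6} - \frac{i \sqrt{759}}{2}$ ($p = - \frac{\left(\frac{1414}{3} + \sqrt{-597 - 162}\right) + 595}{2} = - \frac{\left(\frac{1414}{3} + \sqrt{-759}\right) + 595}{2} = - \frac{\left(\frac{1414}{3} + i \sqrt{759}\right) + 595}{2} = - \frac{\frac{3199}{3} + i \sqrt{759}}{2} = - \frac{3199}{6} - \frac{i \sqrt{759}}{2} \approx -533.17 - 13.775 i$)
$v{\left(m \right)} = 4$ ($v{\left(m \right)} = 3 + \frac{m}{m} = 3 + 1 = 4$)
$\left(341 - 678\right) \left(v{\left(47 \right)} + p\right) = \left(341 - 678\right) \left(4 - \left(\frac{3199}{6} + \frac{i \sqrt{759}}{2}\right)\right) = - 337 \left(- \frac{3175}{6} - \frac{i \sqrt{759}}{2}\right) = \frac{1069975}{6} + \frac{337 i \sqrt{759}}{2}$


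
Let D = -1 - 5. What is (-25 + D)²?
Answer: 961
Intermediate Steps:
D = -6
(-25 + D)² = (-25 - 6)² = (-31)² = 961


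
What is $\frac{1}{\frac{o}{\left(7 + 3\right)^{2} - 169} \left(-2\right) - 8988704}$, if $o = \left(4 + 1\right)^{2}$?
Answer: $- \frac{69}{620220526} \approx -1.1125 \cdot 10^{-7}$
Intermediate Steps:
$o = 25$ ($o = 5^{2} = 25$)
$\frac{1}{\frac{o}{\left(7 + 3\right)^{2} - 169} \left(-2\right) - 8988704} = \frac{1}{\frac{25}{\left(7 + 3\right)^{2} - 169} \left(-2\right) - 8988704} = \frac{1}{\frac{25}{10^{2} - 169} \left(-2\right) - 8988704} = \frac{1}{\frac{25}{100 - 169} \left(-2\right) - 8988704} = \frac{1}{\frac{25}{-69} \left(-2\right) - 8988704} = \frac{1}{25 \left(- \frac{1}{69}\right) \left(-2\right) - 8988704} = \frac{1}{\left(- \frac{25}{69}\right) \left(-2\right) - 8988704} = \frac{1}{\frac{50}{69} - 8988704} = \frac{1}{- \frac{620220526}{69}} = - \frac{69}{620220526}$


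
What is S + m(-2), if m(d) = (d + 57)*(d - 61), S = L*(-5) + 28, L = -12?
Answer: -3377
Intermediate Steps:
S = 88 (S = -12*(-5) + 28 = 60 + 28 = 88)
m(d) = (-61 + d)*(57 + d) (m(d) = (57 + d)*(-61 + d) = (-61 + d)*(57 + d))
S + m(-2) = 88 + (-3477 + (-2)² - 4*(-2)) = 88 + (-3477 + 4 + 8) = 88 - 3465 = -3377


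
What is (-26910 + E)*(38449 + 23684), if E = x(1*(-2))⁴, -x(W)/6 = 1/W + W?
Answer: 1473484095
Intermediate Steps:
x(W) = -6*W - 6/W (x(W) = -6*(1/W + W) = -6*(W + 1/W) = -6*W - 6/W)
E = 50625 (E = (-6*(-2) - 6/(1*(-2)))⁴ = (-6*(-2) - 6/(-2))⁴ = (12 - 6*(-½))⁴ = (12 + 3)⁴ = 15⁴ = 50625)
(-26910 + E)*(38449 + 23684) = (-26910 + 50625)*(38449 + 23684) = 23715*62133 = 1473484095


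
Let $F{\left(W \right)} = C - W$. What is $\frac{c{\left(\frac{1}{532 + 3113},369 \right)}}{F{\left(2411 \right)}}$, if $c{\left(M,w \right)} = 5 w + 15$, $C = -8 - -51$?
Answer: $- \frac{465}{592} \approx -0.78547$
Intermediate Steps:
$C = 43$ ($C = -8 + 51 = 43$)
$c{\left(M,w \right)} = 15 + 5 w$
$F{\left(W \right)} = 43 - W$
$\frac{c{\left(\frac{1}{532 + 3113},369 \right)}}{F{\left(2411 \right)}} = \frac{15 + 5 \cdot 369}{43 - 2411} = \frac{15 + 1845}{43 - 2411} = \frac{1860}{-2368} = 1860 \left(- \frac{1}{2368}\right) = - \frac{465}{592}$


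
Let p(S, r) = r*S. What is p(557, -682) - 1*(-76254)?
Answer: -303620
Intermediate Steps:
p(S, r) = S*r
p(557, -682) - 1*(-76254) = 557*(-682) - 1*(-76254) = -379874 + 76254 = -303620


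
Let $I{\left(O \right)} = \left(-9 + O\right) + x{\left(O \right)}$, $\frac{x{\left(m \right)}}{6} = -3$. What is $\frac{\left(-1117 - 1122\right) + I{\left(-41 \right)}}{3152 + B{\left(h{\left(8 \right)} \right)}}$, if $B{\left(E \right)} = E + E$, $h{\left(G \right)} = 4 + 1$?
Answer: $- \frac{769}{1054} \approx -0.7296$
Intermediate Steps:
$x{\left(m \right)} = -18$ ($x{\left(m \right)} = 6 \left(-3\right) = -18$)
$h{\left(G \right)} = 5$
$B{\left(E \right)} = 2 E$
$I{\left(O \right)} = -27 + O$ ($I{\left(O \right)} = \left(-9 + O\right) - 18 = -27 + O$)
$\frac{\left(-1117 - 1122\right) + I{\left(-41 \right)}}{3152 + B{\left(h{\left(8 \right)} \right)}} = \frac{\left(-1117 - 1122\right) - 68}{3152 + 2 \cdot 5} = \frac{-2239 - 68}{3152 + 10} = - \frac{2307}{3162} = \left(-2307\right) \frac{1}{3162} = - \frac{769}{1054}$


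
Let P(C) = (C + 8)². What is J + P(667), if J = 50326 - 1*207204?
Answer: 298747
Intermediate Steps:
J = -156878 (J = 50326 - 207204 = -156878)
P(C) = (8 + C)²
J + P(667) = -156878 + (8 + 667)² = -156878 + 675² = -156878 + 455625 = 298747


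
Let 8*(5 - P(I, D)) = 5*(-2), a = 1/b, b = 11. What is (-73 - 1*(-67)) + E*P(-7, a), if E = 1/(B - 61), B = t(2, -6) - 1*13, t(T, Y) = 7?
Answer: -1633/268 ≈ -6.0933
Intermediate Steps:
a = 1/11 ≈ 0.090909
B = -6 (B = 7 - 1*13 = 7 - 13 = -6)
P(I, D) = 25/4 (P(I, D) = 5 - 5*(-2)/8 = 5 - ⅛*(-10) = 5 + 5/4 = 25/4)
E = -1/67 (E = 1/(-6 - 61) = 1/(-67) = -1/67 ≈ -0.014925)
(-73 - 1*(-67)) + E*P(-7, a) = (-73 - 1*(-67)) - 1/67*25/4 = (-73 + 67) - 25/268 = -6 - 25/268 = -1633/268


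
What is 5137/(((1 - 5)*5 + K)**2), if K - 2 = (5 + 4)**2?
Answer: 5137/3969 ≈ 1.2943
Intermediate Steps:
K = 83 (K = 2 + (5 + 4)**2 = 2 + 9**2 = 2 + 81 = 83)
5137/(((1 - 5)*5 + K)**2) = 5137/(((1 - 5)*5 + 83)**2) = 5137/((-4*5 + 83)**2) = 5137/((-20 + 83)**2) = 5137/(63**2) = 5137/3969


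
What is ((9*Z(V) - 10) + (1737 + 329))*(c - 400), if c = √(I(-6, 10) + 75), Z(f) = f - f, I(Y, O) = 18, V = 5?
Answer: -822400 + 2056*√93 ≈ -8.0257e+5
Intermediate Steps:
Z(f) = 0
c = √93 (c = √(18 + 75) = √93 ≈ 9.6436)
((9*Z(V) - 10) + (1737 + 329))*(c - 400) = ((9*0 - 10) + (1737 + 329))*(√93 - 400) = ((0 - 10) + 2066)*(-400 + √93) = (-10 + 2066)*(-400 + √93) = 2056*(-400 + √93) = -822400 + 2056*√93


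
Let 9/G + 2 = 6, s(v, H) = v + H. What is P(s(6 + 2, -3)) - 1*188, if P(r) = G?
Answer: -743/4 ≈ -185.75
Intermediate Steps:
s(v, H) = H + v
G = 9/4 (G = 9/(-2 + 6) = 9/4 ≈ 2.2500)
P(r) = 9/4
P(s(6 + 2, -3)) - 1*188 = 9/4 - 1*188 = 9/4 - 188 = -743/4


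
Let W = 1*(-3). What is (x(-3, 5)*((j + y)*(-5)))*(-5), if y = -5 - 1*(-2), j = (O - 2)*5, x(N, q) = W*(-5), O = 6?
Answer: 6375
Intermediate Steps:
W = -3
x(N, q) = 15 (x(N, q) = -3*(-5) = 15)
j = 20 (j = (6 - 2)*5 = 4*5 = 20)
y = -3 (y = -5 + 2 = -3)
(x(-3, 5)*((j + y)*(-5)))*(-5) = (15*((20 - 3)*(-5)))*(-5) = (15*(17*(-5)))*(-5) = (15*(-85))*(-5) = -1275*(-5) = 6375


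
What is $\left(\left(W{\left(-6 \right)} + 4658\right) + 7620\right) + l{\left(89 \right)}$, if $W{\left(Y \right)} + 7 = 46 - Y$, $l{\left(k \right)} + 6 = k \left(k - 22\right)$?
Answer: $18280$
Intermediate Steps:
$l{\left(k \right)} = -6 + k \left(-22 + k\right)$ ($l{\left(k \right)} = -6 + k \left(k - 22\right) = -6 + k \left(-22 + k\right)$)
$W{\left(Y \right)} = 39 - Y$ ($W{\left(Y \right)} = -7 - \left(-46 + Y\right) = 39 - Y$)
$\left(\left(W{\left(-6 \right)} + 4658\right) + 7620\right) + l{\left(89 \right)} = \left(\left(\left(39 - -6\right) + 4658\right) + 7620\right) - \left(1964 - 7921\right) = \left(\left(\left(39 + 6\right) + 4658\right) + 7620\right) - -5957 = \left(\left(45 + 4658\right) + 7620\right) + 5957 = \left(4703 + 7620\right) + 5957 = 12323 + 5957 = 18280$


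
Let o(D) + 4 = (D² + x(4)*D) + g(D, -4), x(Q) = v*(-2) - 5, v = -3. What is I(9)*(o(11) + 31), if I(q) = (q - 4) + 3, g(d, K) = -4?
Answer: 1240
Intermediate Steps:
x(Q) = 1 (x(Q) = -3*(-2) - 5 = 6 - 5 = 1)
o(D) = -8 + D + D² (o(D) = -4 + ((D² + 1*D) - 4) = -4 + ((D² + D) - 4) = -4 + ((D + D²) - 4) = -4 + (-4 + D + D²) = -8 + D + D²)
I(q) = -1 + q (I(q) = (-4 + q) + 3 = -1 + q)
I(9)*(o(11) + 31) = (-1 + 9)*((-8 + 11 + 11²) + 31) = 8*((-8 + 11 + 121) + 31) = 8*(124 + 31) = 8*155 = 1240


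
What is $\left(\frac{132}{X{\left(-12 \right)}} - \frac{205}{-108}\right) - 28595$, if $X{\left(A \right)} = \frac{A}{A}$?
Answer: $- \frac{3073799}{108} \approx -28461.0$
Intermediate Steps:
$X{\left(A \right)} = 1$
$\left(\frac{132}{X{\left(-12 \right)}} - \frac{205}{-108}\right) - 28595 = \left(\frac{132}{1} - \frac{205}{-108}\right) - 28595 = \left(132 \cdot 1 - - \frac{205}{108}\right) - 28595 = \left(132 + \frac{205}{108}\right) - 28595 = \frac{14461}{108} - 28595 = - \frac{3073799}{108}$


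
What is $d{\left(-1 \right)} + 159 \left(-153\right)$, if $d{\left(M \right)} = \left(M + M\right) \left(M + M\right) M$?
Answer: $-24331$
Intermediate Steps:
$d{\left(M \right)} = 4 M^{3}$ ($d{\left(M \right)} = 2 M 2 M M = 4 M^{2} M = 4 M^{3}$)
$d{\left(-1 \right)} + 159 \left(-153\right) = 4 \left(-1\right)^{3} + 159 \left(-153\right) = 4 \left(-1\right) - 24327 = -4 - 24327 = -24331$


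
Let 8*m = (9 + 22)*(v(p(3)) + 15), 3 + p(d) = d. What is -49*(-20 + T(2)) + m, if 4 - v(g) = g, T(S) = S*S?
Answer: 6861/8 ≈ 857.63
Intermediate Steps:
T(S) = S²
p(d) = -3 + d
v(g) = 4 - g
m = 589/8 (m = ((9 + 22)*((4 - (-3 + 3)) + 15))/8 = (31*((4 - 1*0) + 15))/8 = (31*((4 + 0) + 15))/8 = (31*(4 + 15))/8 = (31*19)/8 = (⅛)*589 = 589/8 ≈ 73.625)
-49*(-20 + T(2)) + m = -49*(-20 + 2²) + 589/8 = -49*(-20 + 4) + 589/8 = -49*(-16) + 589/8 = 784 + 589/8 = 6861/8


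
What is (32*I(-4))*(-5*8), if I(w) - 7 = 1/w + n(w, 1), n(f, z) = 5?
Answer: -15040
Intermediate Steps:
I(w) = 12 + 1/w (I(w) = 7 + (1/w + 5) = 7 + (5 + 1/w) = 12 + 1/w)
(32*I(-4))*(-5*8) = (32*(12 + 1/(-4)))*(-5*8) = (32*(12 - ¼))*(-40) = (32*(47/4))*(-40) = 376*(-40) = -15040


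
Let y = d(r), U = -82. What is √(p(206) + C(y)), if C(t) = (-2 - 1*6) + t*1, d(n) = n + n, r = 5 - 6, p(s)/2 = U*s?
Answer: I*√33794 ≈ 183.83*I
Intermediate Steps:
p(s) = -164*s (p(s) = 2*(-82*s) = -164*s)
r = -1
d(n) = 2*n
y = -2 (y = 2*(-1) = -2)
C(t) = -8 + t (C(t) = (-2 - 6) + t = -8 + t)
√(p(206) + C(y)) = √(-164*206 + (-8 - 2)) = √(-33784 - 10) = √(-33794) = I*√33794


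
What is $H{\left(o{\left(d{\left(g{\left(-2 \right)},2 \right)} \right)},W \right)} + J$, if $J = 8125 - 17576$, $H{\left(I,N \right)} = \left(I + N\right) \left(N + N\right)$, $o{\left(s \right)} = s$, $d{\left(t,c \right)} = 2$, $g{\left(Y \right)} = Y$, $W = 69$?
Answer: $347$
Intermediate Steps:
$H{\left(I,N \right)} = 2 N \left(I + N\right)$ ($H{\left(I,N \right)} = \left(I + N\right) 2 N = 2 N \left(I + N\right)$)
$J = -9451$
$H{\left(o{\left(d{\left(g{\left(-2 \right)},2 \right)} \right)},W \right)} + J = 2 \cdot 69 \left(2 + 69\right) - 9451 = 2 \cdot 69 \cdot 71 - 9451 = 9798 - 9451 = 347$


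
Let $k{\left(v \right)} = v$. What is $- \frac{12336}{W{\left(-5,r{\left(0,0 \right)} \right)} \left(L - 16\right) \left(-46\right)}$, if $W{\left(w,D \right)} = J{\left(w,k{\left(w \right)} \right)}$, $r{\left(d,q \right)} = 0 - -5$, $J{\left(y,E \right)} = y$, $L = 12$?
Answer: $\frac{1542}{115} \approx 13.409$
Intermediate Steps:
$r{\left(d,q \right)} = 5$ ($r{\left(d,q \right)} = 0 + 5 = 5$)
$W{\left(w,D \right)} = w$
$- \frac{12336}{W{\left(-5,r{\left(0,0 \right)} \right)} \left(L - 16\right) \left(-46\right)} = - \frac{12336}{- 5 \left(12 - 16\right) \left(-46\right)} = - \frac{12336}{\left(-5\right) \left(-4\right) \left(-46\right)} = - \frac{12336}{20 \left(-46\right)} = - \frac{12336}{-920} = \left(-12336\right) \left(- \frac{1}{920}\right) = \frac{1542}{115}$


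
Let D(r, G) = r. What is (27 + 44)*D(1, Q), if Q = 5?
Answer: 71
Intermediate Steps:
(27 + 44)*D(1, Q) = (27 + 44)*1 = 71*1 = 71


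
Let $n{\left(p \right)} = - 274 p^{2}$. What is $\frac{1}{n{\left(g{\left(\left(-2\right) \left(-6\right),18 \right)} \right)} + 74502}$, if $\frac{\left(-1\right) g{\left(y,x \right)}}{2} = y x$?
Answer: $- \frac{1}{51060474} \approx -1.9585 \cdot 10^{-8}$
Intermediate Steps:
$g{\left(y,x \right)} = - 2 x y$ ($g{\left(y,x \right)} = - 2 y x = - 2 x y$)
$\frac{1}{n{\left(g{\left(\left(-2\right) \left(-6\right),18 \right)} \right)} + 74502} = \frac{1}{- 274 \left(\left(-2\right) 18 \left(\left(-2\right) \left(-6\right)\right)\right)^{2} + 74502} = \frac{1}{- 274 \left(\left(-2\right) 18 \cdot 12\right)^{2} + 74502} = \frac{1}{- 274 \left(-432\right)^{2} + 74502} = \frac{1}{\left(-274\right) 186624 + 74502} = \frac{1}{-51134976 + 74502} = \frac{1}{-51060474} = - \frac{1}{51060474}$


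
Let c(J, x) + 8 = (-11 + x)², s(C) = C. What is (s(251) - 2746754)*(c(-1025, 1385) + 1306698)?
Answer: -8773885102698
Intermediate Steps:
c(J, x) = -8 + (-11 + x)²
(s(251) - 2746754)*(c(-1025, 1385) + 1306698) = (251 - 2746754)*((-8 + (-11 + 1385)²) + 1306698) = -2746503*((-8 + 1374²) + 1306698) = -2746503*((-8 + 1887876) + 1306698) = -2746503*(1887868 + 1306698) = -2746503*3194566 = -8773885102698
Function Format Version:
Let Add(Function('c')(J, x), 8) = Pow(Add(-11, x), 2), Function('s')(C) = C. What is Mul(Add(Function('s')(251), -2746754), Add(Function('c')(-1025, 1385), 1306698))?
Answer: -8773885102698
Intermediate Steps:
Function('c')(J, x) = Add(-8, Pow(Add(-11, x), 2))
Mul(Add(Function('s')(251), -2746754), Add(Function('c')(-1025, 1385), 1306698)) = Mul(Add(251, -2746754), Add(Add(-8, Pow(Add(-11, 1385), 2)), 1306698)) = Mul(-2746503, Add(Add(-8, Pow(1374, 2)), 1306698)) = Mul(-2746503, Add(Add(-8, 1887876), 1306698)) = Mul(-2746503, Add(1887868, 1306698)) = Mul(-2746503, 3194566) = -8773885102698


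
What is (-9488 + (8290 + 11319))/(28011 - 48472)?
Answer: -10121/20461 ≈ -0.49465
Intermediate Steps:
(-9488 + (8290 + 11319))/(28011 - 48472) = (-9488 + 19609)/(-20461) = 10121*(-1/20461) = -10121/20461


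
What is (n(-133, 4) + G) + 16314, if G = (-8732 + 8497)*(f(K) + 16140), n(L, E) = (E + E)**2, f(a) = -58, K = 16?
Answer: -3762892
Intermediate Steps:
n(L, E) = 4*E**2 (n(L, E) = (2*E)**2 = 4*E**2)
G = -3779270 (G = (-8732 + 8497)*(-58 + 16140) = -235*16082 = -3779270)
(n(-133, 4) + G) + 16314 = (4*4**2 - 3779270) + 16314 = (4*16 - 3779270) + 16314 = (64 - 3779270) + 16314 = -3779206 + 16314 = -3762892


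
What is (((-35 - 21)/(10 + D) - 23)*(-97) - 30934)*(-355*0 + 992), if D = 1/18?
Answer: -5056687264/181 ≈ -2.7938e+7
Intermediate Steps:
D = 1/18 ≈ 0.055556
(((-35 - 21)/(10 + D) - 23)*(-97) - 30934)*(-355*0 + 992) = (((-35 - 21)/(10 + 1/18) - 23)*(-97) - 30934)*(-355*0 + 992) = ((-56/181/18 - 23)*(-97) - 30934)*(0 + 992) = ((-56*18/181 - 23)*(-97) - 30934)*992 = ((-1008/181 - 23)*(-97) - 30934)*992 = (-5171/181*(-97) - 30934)*992 = (501587/181 - 30934)*992 = -5097467/181*992 = -5056687264/181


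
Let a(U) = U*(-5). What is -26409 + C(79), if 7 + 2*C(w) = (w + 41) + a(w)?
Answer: -26550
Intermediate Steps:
a(U) = -5*U
C(w) = 17 - 2*w (C(w) = -7/2 + ((w + 41) - 5*w)/2 = -7/2 + ((41 + w) - 5*w)/2 = -7/2 + (41 - 4*w)/2 = -7/2 + (41/2 - 2*w) = 17 - 2*w)
-26409 + C(79) = -26409 + (17 - 2*79) = -26409 + (17 - 158) = -26409 - 141 = -26550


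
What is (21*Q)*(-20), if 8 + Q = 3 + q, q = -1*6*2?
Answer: 7140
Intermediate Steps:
q = -12 (q = -6*2 = -12)
Q = -17 (Q = -8 + (3 - 12) = -8 - 9 = -17)
(21*Q)*(-20) = (21*(-17))*(-20) = -357*(-20) = 7140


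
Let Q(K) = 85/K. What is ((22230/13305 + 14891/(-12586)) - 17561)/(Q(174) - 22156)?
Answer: 588125194701/742017901261 ≈ 0.79260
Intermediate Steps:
((22230/13305 + 14891/(-12586)) - 17561)/(Q(174) - 22156) = ((22230/13305 + 14891/(-12586)) - 17561)/(85/174 - 22156) = ((22230*(1/13305) + 14891*(-1/12586)) - 17561)/(85*(1/174) - 22156) = ((1482/887 - 14891/12586) - 17561)/(85/174 - 22156) = (5444135/11163782 - 17561)/(-3855059/174) = -196041731567/11163782*(-174/3855059) = 588125194701/742017901261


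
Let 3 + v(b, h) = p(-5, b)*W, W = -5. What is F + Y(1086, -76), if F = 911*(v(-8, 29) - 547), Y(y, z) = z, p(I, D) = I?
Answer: -478351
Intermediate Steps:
v(b, h) = 22 (v(b, h) = -3 - 5*(-5) = -3 + 25 = 22)
F = -478275 (F = 911*(22 - 547) = 911*(-525) = -478275)
F + Y(1086, -76) = -478275 - 76 = -478351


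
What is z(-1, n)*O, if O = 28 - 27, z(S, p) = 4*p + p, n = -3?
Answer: -15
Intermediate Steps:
z(S, p) = 5*p
O = 1
z(-1, n)*O = (5*(-3))*1 = -15*1 = -15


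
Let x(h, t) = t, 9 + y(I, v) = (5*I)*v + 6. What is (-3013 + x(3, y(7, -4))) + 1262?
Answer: -1894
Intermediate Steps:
y(I, v) = -3 + 5*I*v (y(I, v) = -9 + ((5*I)*v + 6) = -9 + (5*I*v + 6) = -9 + (6 + 5*I*v) = -3 + 5*I*v)
(-3013 + x(3, y(7, -4))) + 1262 = (-3013 + (-3 + 5*7*(-4))) + 1262 = (-3013 + (-3 - 140)) + 1262 = (-3013 - 143) + 1262 = -3156 + 1262 = -1894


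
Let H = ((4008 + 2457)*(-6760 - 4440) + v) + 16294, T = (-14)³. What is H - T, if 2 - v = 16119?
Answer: -72405079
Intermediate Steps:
v = -16117 (v = 2 - 1*16119 = 2 - 16119 = -16117)
T = -2744
H = -72407823 (H = ((4008 + 2457)*(-6760 - 4440) - 16117) + 16294 = (6465*(-11200) - 16117) + 16294 = (-72408000 - 16117) + 16294 = -72424117 + 16294 = -72407823)
H - T = -72407823 - 1*(-2744) = -72407823 + 2744 = -72405079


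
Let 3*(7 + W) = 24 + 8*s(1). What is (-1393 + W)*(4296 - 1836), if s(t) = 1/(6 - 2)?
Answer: -3422680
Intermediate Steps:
s(t) = ¼ (s(t) = 1/4 = ¼)
W = 5/3 (W = -7 + (24 + 8*(¼))/3 = -7 + (24 + 2)/3 = -7 + (⅓)*26 = -7 + 26/3 = 5/3 ≈ 1.6667)
(-1393 + W)*(4296 - 1836) = (-1393 + 5/3)*(4296 - 1836) = -4174/3*2460 = -3422680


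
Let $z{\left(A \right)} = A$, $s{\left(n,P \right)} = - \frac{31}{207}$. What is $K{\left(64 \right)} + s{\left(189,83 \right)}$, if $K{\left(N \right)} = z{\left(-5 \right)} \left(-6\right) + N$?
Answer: $\frac{19427}{207} \approx 93.85$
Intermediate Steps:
$s{\left(n,P \right)} = - \frac{31}{207}$ ($s{\left(n,P \right)} = \left(-31\right) \frac{1}{207} = - \frac{31}{207}$)
$K{\left(N \right)} = 30 + N$ ($K{\left(N \right)} = \left(-5\right) \left(-6\right) + N = 30 + N$)
$K{\left(64 \right)} + s{\left(189,83 \right)} = \left(30 + 64\right) - \frac{31}{207} = 94 - \frac{31}{207} = \frac{19427}{207}$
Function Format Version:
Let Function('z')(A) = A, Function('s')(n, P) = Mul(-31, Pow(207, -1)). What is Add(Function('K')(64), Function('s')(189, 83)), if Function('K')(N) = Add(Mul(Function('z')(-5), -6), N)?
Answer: Rational(19427, 207) ≈ 93.850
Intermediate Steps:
Function('s')(n, P) = Rational(-31, 207) (Function('s')(n, P) = Mul(-31, Rational(1, 207)) = Rational(-31, 207))
Function('K')(N) = Add(30, N) (Function('K')(N) = Add(Mul(-5, -6), N) = Add(30, N))
Add(Function('K')(64), Function('s')(189, 83)) = Add(Add(30, 64), Rational(-31, 207)) = Add(94, Rational(-31, 207)) = Rational(19427, 207)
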